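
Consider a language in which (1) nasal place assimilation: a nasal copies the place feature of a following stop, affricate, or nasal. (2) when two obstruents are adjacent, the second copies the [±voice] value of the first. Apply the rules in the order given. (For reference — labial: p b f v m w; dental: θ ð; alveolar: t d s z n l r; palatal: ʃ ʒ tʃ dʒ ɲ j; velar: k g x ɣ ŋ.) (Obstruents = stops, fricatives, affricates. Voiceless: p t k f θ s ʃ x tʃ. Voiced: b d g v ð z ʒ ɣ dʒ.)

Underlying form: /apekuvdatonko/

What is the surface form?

Rule 1: /n/ before /k/ (velar) → [ŋ]
After rule 1: apekuvdatoŋko
Rule 2: no segment meets the rule's conditions; no change.

[apekuvdatoŋko]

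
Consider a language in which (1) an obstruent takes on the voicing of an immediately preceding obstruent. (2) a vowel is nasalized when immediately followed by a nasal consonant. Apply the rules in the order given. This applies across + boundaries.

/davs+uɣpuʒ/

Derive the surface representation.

[davz+uɣbuʒ]

Rule 1: /s/ after /v/ (voiced) → [z]
Rule 1: /p/ after /ɣ/ (voiced) → [b]
After rule 1: davz+uɣbuʒ
Rule 2: no segment meets the rule's conditions; no change.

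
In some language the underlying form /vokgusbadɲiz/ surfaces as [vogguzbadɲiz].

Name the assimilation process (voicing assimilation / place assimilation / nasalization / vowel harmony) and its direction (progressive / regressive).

voicing assimilation, regressive

/k/→[g] /s/→[z].
Each target copies a feature from the following segment, so the direction is regressive.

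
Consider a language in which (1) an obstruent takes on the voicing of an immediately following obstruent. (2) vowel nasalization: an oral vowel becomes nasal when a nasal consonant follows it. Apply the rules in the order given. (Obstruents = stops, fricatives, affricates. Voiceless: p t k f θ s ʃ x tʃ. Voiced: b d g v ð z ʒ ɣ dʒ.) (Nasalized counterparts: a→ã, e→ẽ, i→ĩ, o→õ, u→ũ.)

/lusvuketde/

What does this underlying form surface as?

[luzvukedde]

Rule 1: /s/ before /v/ (voiced) → [z]
Rule 1: /t/ before /d/ (voiced) → [d]
After rule 1: luzvukedde
Rule 2: no segment meets the rule's conditions; no change.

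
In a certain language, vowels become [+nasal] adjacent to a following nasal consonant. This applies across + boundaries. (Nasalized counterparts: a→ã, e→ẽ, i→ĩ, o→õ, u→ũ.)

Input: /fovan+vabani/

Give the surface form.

[fovãn+vabãni]

/a/ before nasal /n/ → [ã]
/a/ before nasal /n/ → [ã]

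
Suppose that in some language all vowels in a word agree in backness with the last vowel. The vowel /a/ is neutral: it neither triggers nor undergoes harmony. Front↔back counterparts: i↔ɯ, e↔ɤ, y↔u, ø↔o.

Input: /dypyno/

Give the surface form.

[dupuno]

/y/ harmonizes with /o/ ([+back]) → [u]
/y/ harmonizes with /o/ ([+back]) → [u]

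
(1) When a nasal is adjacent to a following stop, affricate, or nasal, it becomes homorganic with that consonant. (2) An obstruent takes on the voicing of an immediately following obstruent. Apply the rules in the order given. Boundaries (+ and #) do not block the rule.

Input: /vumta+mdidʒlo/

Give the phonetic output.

Rule 1: /m/ before /t/ (alveolar) → [n]
Rule 1: /m/ before /d/ (alveolar) → [n]
After rule 1: vunta+ndidʒlo
Rule 2: no segment meets the rule's conditions; no change.

[vunta+ndidʒlo]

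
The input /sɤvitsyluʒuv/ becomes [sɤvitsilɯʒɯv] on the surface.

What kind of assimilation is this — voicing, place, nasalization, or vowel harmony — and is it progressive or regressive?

/y/→[i] /u/→[ɯ] /u/→[ɯ].
Vowels agree with the first vowel, so the harmony is progressive.

vowel harmony, progressive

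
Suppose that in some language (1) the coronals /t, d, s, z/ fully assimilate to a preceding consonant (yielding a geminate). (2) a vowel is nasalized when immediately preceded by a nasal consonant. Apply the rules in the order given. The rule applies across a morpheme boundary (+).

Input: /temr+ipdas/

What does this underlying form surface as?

Rule 1: /d/ after /p/ → [p] (total assimilation)
After rule 1: temr+ippas
Rule 2: no segment meets the rule's conditions; no change.

[temr+ippas]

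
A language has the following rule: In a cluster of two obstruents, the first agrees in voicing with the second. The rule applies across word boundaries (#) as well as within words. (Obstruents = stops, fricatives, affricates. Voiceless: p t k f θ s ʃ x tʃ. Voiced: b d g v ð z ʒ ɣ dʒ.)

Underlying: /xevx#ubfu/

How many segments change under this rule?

/v/ before /x/ (voiceless) → [f]
/b/ before /f/ (voiceless) → [p]
2 segments change.

2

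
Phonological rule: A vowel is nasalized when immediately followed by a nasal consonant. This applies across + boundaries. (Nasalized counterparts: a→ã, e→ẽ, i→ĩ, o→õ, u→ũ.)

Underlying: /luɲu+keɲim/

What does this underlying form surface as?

/u/ before nasal /ɲ/ → [ũ]
/e/ before nasal /ɲ/ → [ẽ]
/i/ before nasal /m/ → [ĩ]

[lũɲu+kẽɲĩm]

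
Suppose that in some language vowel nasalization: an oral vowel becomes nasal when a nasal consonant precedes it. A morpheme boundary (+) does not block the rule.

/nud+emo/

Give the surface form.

[nũd+emõ]

/u/ after nasal /n/ → [ũ]
/o/ after nasal /m/ → [õ]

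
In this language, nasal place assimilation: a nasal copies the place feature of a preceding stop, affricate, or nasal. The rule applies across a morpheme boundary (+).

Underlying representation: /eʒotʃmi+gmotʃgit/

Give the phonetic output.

[eʒotʃɲi+gŋotʃgit]

/m/ after /tʃ/ (palatal) → [ɲ]
/m/ after /g/ (velar) → [ŋ]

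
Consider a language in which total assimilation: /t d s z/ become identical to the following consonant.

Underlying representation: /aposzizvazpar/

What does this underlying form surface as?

/s/ before /z/ → [z] (total assimilation)
/z/ before /v/ → [v] (total assimilation)
/z/ before /p/ → [p] (total assimilation)

[apozzivvappar]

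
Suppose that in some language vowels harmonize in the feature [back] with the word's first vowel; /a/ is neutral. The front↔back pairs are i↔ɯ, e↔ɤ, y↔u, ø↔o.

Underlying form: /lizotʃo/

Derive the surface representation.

[lizøtʃø]

/o/ harmonizes with /i/ ([-back]) → [ø]
/o/ harmonizes with /i/ ([-back]) → [ø]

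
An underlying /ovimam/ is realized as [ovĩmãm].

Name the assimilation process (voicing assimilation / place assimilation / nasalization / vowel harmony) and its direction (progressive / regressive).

/i/→[ĩ] /a/→[ã].
Each target copies a feature from the following segment, so the direction is regressive.

nasalization, regressive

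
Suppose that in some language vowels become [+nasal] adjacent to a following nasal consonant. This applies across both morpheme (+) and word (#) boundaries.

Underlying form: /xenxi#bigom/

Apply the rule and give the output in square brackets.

[xẽnxi#bigõm]

/e/ before nasal /n/ → [ẽ]
/o/ before nasal /m/ → [õ]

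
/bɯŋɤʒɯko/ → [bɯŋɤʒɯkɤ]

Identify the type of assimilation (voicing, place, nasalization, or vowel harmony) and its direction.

/o/→[ɤ].
Vowels agree with the first vowel, so the harmony is progressive.

vowel harmony, progressive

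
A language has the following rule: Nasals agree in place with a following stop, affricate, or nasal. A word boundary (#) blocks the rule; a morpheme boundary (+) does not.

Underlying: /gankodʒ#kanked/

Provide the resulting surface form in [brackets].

/n/ before /k/ (velar) → [ŋ]
/n/ before /k/ (velar) → [ŋ]

[gaŋkodʒ#kaŋked]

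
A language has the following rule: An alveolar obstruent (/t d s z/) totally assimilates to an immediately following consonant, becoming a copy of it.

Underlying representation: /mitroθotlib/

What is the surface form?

/t/ before /r/ → [r] (total assimilation)
/t/ before /l/ → [l] (total assimilation)

[mirroθollib]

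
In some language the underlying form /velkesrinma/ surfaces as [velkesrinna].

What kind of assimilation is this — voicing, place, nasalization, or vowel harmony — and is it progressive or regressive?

place assimilation, progressive

/m/→[n].
Each target copies a feature from the preceding segment, so the direction is progressive.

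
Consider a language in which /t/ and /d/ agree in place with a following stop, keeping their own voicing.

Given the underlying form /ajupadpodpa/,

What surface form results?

/d/ before /p/ (labial) → [b]
/d/ before /p/ (labial) → [b]

[ajupabpobpa]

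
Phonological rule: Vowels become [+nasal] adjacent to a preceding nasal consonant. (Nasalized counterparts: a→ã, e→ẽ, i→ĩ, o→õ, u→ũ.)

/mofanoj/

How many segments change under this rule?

/o/ after nasal /m/ → [õ]
/o/ after nasal /n/ → [õ]
2 segments change.

2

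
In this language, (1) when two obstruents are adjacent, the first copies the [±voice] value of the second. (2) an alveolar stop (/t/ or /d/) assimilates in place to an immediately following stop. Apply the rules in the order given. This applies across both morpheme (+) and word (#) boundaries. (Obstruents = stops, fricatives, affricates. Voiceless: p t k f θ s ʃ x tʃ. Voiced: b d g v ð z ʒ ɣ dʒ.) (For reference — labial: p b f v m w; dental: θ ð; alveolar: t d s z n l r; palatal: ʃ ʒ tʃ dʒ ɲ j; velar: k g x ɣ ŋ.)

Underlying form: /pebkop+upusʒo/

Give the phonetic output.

[pepkop+upuzʒo]

Rule 1: /b/ before /k/ (voiceless) → [p]
Rule 1: /s/ before /ʒ/ (voiced) → [z]
After rule 1: pepkop+upuzʒo
Rule 2: no segment meets the rule's conditions; no change.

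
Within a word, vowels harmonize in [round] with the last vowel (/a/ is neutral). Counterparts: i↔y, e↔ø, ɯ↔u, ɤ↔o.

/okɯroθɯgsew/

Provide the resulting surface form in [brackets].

/o/ harmonizes with /e/ ([-round]) → [ɤ]
/o/ harmonizes with /e/ ([-round]) → [ɤ]

[ɤkɯrɤθɯgsew]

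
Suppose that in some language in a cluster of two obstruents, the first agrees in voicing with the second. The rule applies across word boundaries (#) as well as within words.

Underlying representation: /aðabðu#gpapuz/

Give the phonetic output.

/g/ before /p/ (voiceless) → [k]

[aðabðu#kpapuz]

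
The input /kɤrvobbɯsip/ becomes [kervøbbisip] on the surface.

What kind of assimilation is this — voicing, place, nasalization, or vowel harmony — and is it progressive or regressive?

vowel harmony, regressive

/ɤ/→[e] /o/→[ø] /ɯ/→[i].
Vowels agree with the last vowel, so the harmony is regressive.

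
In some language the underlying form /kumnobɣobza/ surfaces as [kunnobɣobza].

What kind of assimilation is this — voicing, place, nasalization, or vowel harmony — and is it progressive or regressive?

place assimilation, regressive

/m/→[n].
Each target copies a feature from the following segment, so the direction is regressive.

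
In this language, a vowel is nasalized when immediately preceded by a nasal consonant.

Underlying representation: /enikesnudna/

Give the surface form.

/i/ after nasal /n/ → [ĩ]
/u/ after nasal /n/ → [ũ]
/a/ after nasal /n/ → [ã]

[enĩkesnũdnã]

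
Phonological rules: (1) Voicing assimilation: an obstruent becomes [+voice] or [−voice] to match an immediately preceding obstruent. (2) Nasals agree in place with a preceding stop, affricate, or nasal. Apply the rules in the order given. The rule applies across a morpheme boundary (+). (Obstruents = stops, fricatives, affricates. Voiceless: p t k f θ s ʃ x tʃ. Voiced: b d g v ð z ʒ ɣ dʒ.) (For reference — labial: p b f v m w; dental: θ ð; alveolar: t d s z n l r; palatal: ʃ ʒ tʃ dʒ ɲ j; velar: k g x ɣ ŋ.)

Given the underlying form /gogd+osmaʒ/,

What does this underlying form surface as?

[gogd+osmaʒ]

Rule 1: no segment meets the rule's conditions; no change.
After rule 1: gogd+osmaʒ
Rule 2: no segment meets the rule's conditions; no change.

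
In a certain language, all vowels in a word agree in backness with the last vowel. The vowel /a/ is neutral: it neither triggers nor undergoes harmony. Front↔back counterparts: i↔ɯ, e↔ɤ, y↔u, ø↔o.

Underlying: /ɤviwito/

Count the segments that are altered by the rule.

/i/ harmonizes with /o/ ([+back]) → [ɯ]
/i/ harmonizes with /o/ ([+back]) → [ɯ]
2 segments change.

2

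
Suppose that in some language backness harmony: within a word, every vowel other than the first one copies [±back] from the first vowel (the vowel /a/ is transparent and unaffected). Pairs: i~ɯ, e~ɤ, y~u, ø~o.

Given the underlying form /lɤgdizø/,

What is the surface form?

[lɤgdɯzo]

/i/ harmonizes with /ɤ/ ([+back]) → [ɯ]
/ø/ harmonizes with /ɤ/ ([+back]) → [o]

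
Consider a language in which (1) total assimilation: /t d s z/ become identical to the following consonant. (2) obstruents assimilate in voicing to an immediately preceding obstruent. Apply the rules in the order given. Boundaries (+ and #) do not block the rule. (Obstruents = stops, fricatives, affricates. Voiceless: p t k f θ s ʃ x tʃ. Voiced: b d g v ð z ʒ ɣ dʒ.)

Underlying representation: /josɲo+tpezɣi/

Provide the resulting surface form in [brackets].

Rule 1: /s/ before /ɲ/ → [ɲ] (total assimilation)
Rule 1: /t/ before /p/ → [p] (total assimilation)
Rule 1: /z/ before /ɣ/ → [ɣ] (total assimilation)
After rule 1: joɲɲo+ppeɣɣi
Rule 2: no segment meets the rule's conditions; no change.

[joɲɲo+ppeɣɣi]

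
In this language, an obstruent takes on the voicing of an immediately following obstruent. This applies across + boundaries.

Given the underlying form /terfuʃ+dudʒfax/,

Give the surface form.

[terfuʒ+dutʃfax]

/ʃ/ before /d/ (voiced) → [ʒ]
/dʒ/ before /f/ (voiceless) → [tʃ]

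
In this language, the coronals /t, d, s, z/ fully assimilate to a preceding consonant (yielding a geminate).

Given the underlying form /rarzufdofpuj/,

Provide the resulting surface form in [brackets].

/z/ after /r/ → [r] (total assimilation)
/d/ after /f/ → [f] (total assimilation)

[rarruffofpuj]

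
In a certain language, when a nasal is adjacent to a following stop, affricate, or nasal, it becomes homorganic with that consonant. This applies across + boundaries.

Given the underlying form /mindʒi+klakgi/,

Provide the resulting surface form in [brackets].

/n/ before /dʒ/ (palatal) → [ɲ]

[miɲdʒi+klakgi]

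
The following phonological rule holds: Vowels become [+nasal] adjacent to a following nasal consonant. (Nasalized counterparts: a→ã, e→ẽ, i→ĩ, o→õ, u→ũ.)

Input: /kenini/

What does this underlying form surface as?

/e/ before nasal /n/ → [ẽ]
/i/ before nasal /n/ → [ĩ]

[kẽnĩni]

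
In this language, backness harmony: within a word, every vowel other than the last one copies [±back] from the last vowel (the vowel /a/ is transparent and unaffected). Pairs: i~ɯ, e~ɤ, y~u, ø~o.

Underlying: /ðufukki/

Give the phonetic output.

[ðyfykki]

/u/ harmonizes with /i/ ([-back]) → [y]
/u/ harmonizes with /i/ ([-back]) → [y]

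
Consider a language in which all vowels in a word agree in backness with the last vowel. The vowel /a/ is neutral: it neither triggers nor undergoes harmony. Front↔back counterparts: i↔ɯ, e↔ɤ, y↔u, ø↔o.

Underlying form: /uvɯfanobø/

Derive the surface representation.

/u/ harmonizes with /ø/ ([-back]) → [y]
/ɯ/ harmonizes with /ø/ ([-back]) → [i]
/o/ harmonizes with /ø/ ([-back]) → [ø]

[yvifanøbø]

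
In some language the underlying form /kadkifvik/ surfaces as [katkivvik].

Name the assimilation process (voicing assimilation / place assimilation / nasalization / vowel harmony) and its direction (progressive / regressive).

voicing assimilation, regressive

/d/→[t] /f/→[v].
Each target copies a feature from the following segment, so the direction is regressive.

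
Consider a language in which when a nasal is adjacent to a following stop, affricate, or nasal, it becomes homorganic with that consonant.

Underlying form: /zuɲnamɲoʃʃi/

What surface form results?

/ɲ/ before /n/ (alveolar) → [n]
/m/ before /ɲ/ (palatal) → [ɲ]

[zunnaɲɲoʃʃi]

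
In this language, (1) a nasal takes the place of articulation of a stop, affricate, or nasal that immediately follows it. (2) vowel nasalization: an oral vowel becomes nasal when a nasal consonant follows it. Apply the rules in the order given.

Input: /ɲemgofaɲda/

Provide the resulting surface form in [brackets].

[ɲẽŋgofãnda]

Rule 1: /m/ before /g/ (velar) → [ŋ]
Rule 1: /ɲ/ before /d/ (alveolar) → [n]
After rule 1: ɲeŋgofanda
Rule 2: /e/ before nasal /ŋ/ → [ẽ]
Rule 2: /a/ before nasal /n/ → [ã]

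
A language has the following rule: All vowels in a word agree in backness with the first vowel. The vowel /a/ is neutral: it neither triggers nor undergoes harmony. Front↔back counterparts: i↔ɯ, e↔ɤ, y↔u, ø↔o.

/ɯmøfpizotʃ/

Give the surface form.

/ø/ harmonizes with /ɯ/ ([+back]) → [o]
/i/ harmonizes with /ɯ/ ([+back]) → [ɯ]

[ɯmofpɯzotʃ]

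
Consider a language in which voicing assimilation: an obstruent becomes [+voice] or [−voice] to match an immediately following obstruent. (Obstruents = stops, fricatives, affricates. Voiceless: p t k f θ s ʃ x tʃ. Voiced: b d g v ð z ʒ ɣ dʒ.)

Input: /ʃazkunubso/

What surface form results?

/z/ before /k/ (voiceless) → [s]
/b/ before /s/ (voiceless) → [p]

[ʃaskunupso]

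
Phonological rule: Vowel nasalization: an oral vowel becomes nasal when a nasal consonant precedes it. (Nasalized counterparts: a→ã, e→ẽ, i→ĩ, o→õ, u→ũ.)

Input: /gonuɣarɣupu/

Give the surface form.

[gonũɣarɣupu]

/u/ after nasal /n/ → [ũ]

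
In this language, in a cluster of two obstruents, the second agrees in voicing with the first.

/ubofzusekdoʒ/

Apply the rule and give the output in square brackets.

[ubofsusektoʒ]

/z/ after /f/ (voiceless) → [s]
/d/ after /k/ (voiceless) → [t]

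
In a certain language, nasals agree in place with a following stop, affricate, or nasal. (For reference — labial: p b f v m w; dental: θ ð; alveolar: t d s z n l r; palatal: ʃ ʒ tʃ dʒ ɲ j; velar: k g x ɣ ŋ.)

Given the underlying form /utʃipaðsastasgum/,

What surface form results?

[utʃipaðsastasgum]

no segment meets the rule's conditions; no change.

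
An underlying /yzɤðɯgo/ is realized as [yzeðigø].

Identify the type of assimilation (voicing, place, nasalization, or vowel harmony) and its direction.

/ɤ/→[e] /ɯ/→[i] /o/→[ø].
Vowels agree with the first vowel, so the harmony is progressive.

vowel harmony, progressive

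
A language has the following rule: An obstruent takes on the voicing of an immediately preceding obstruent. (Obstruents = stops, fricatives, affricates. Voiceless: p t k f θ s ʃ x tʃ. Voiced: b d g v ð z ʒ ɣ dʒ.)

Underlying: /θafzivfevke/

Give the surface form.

/z/ after /f/ (voiceless) → [s]
/f/ after /v/ (voiced) → [v]
/k/ after /v/ (voiced) → [g]

[θafsivvevge]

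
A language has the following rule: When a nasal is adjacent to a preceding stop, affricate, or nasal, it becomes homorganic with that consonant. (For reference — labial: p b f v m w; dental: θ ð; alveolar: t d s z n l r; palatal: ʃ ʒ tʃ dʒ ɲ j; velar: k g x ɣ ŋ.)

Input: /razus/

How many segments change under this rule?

0

No segment meets the rule's conditions.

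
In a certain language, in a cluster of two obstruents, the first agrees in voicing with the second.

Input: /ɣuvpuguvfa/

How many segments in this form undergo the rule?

/v/ before /p/ (voiceless) → [f]
/v/ before /f/ (voiceless) → [f]
2 segments change.

2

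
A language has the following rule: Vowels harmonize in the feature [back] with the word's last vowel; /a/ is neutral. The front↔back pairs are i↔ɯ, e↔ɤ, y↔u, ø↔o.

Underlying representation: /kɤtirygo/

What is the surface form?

/i/ harmonizes with /o/ ([+back]) → [ɯ]
/y/ harmonizes with /o/ ([+back]) → [u]

[kɤtɯrugo]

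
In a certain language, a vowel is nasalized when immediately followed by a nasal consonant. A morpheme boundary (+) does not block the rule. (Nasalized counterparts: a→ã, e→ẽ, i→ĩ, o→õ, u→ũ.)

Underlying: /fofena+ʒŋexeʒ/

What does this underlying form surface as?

/e/ before nasal /n/ → [ẽ]

[fofẽna+ʒŋexeʒ]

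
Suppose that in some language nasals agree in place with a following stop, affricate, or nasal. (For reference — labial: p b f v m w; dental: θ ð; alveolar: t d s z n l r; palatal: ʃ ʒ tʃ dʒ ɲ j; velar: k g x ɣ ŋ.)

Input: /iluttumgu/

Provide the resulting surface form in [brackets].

/m/ before /g/ (velar) → [ŋ]

[iluttuŋgu]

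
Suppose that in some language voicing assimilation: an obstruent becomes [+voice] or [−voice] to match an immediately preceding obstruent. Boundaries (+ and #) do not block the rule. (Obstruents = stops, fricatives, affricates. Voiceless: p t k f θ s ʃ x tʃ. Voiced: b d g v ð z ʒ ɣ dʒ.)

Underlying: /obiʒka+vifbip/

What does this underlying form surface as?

/k/ after /ʒ/ (voiced) → [g]
/b/ after /f/ (voiceless) → [p]

[obiʒga+vifpip]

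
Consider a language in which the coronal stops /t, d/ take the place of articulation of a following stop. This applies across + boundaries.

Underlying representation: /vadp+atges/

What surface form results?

/d/ before /p/ (labial) → [b]
/t/ before /g/ (velar) → [k]

[vabp+akges]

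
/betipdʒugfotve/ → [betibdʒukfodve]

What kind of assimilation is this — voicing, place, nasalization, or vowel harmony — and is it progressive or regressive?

voicing assimilation, regressive

/p/→[b] /g/→[k] /t/→[d].
Each target copies a feature from the following segment, so the direction is regressive.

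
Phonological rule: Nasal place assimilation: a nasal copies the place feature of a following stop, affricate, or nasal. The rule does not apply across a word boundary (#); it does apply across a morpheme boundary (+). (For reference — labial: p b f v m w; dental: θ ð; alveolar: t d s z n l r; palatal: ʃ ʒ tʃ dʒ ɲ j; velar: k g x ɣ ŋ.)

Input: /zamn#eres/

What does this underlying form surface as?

[zann#eres]

/m/ before /n/ (alveolar) → [n]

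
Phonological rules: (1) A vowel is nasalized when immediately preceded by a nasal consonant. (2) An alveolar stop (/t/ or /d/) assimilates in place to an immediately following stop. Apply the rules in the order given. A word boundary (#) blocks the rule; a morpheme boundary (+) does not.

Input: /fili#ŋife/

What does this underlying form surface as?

Rule 1: /i/ after nasal /ŋ/ → [ĩ]
After rule 1: fili#ŋĩfe
Rule 2: no segment meets the rule's conditions; no change.

[fili#ŋĩfe]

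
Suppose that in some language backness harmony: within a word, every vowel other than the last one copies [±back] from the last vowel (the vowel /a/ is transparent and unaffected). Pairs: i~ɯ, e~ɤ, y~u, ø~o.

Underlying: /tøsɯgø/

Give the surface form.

[tøsigø]

/ɯ/ harmonizes with /ø/ ([-back]) → [i]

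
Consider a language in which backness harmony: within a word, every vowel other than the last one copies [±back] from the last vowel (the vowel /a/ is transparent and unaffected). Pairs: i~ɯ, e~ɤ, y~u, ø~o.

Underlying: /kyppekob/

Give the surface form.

[kuppɤkob]

/y/ harmonizes with /o/ ([+back]) → [u]
/e/ harmonizes with /o/ ([+back]) → [ɤ]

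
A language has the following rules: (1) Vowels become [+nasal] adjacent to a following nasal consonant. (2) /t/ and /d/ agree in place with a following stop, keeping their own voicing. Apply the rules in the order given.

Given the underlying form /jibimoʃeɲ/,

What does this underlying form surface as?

[jibĩmoʃẽɲ]

Rule 1: /i/ before nasal /m/ → [ĩ]
Rule 1: /e/ before nasal /ɲ/ → [ẽ]
After rule 1: jibĩmoʃẽɲ
Rule 2: no segment meets the rule's conditions; no change.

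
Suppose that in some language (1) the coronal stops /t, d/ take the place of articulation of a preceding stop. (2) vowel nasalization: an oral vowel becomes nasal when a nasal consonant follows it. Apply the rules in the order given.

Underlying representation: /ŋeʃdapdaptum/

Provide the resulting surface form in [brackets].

[ŋeʃdapbappũm]

Rule 1: /d/ after /p/ (labial) → [b]
Rule 1: /t/ after /p/ (labial) → [p]
After rule 1: ŋeʃdapbappum
Rule 2: /u/ before nasal /m/ → [ũ]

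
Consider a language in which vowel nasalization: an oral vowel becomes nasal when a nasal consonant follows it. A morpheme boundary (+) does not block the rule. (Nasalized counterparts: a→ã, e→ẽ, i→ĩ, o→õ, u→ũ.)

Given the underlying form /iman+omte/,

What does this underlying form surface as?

/i/ before nasal /m/ → [ĩ]
/a/ before nasal /n/ → [ã]
/o/ before nasal /m/ → [õ]

[ĩmãn+õmte]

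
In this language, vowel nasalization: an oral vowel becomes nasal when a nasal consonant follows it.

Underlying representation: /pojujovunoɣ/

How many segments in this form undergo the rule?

1

/u/ before nasal /n/ → [ũ]
1 segment changes.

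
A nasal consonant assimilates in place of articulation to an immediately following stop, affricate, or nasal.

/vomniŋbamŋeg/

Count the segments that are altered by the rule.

/m/ before /n/ (alveolar) → [n]
/ŋ/ before /b/ (labial) → [m]
/m/ before /ŋ/ (velar) → [ŋ]
3 segments change.

3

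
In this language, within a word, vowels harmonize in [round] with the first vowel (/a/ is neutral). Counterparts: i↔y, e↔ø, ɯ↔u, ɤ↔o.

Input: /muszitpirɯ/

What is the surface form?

/i/ harmonizes with /u/ ([+round]) → [y]
/i/ harmonizes with /u/ ([+round]) → [y]
/ɯ/ harmonizes with /u/ ([+round]) → [u]

[muszytpyru]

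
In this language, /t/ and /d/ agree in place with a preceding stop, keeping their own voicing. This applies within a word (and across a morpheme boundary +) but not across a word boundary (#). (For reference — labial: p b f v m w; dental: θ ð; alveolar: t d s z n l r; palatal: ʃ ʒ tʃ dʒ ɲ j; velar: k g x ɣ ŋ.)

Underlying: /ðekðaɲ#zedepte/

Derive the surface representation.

/t/ after /p/ (labial) → [p]

[ðekðaɲ#zedeppe]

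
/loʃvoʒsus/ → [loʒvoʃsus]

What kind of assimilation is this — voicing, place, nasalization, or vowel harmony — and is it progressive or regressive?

voicing assimilation, regressive

/ʃ/→[ʒ] /ʒ/→[ʃ].
Each target copies a feature from the following segment, so the direction is regressive.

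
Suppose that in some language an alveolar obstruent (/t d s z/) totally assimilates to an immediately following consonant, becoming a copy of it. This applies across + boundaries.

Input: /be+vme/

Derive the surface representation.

[be+vme]

no segment meets the rule's conditions; no change.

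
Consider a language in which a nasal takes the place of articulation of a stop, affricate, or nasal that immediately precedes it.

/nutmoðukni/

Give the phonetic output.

[nutnoðukŋi]

/m/ after /t/ (alveolar) → [n]
/n/ after /k/ (velar) → [ŋ]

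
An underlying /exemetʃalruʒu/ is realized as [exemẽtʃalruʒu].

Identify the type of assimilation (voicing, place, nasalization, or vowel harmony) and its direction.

/e/→[ẽ].
Each target copies a feature from the preceding segment, so the direction is progressive.

nasalization, progressive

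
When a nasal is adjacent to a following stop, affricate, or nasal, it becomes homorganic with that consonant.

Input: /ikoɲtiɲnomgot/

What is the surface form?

[ikontinnoŋgot]

/ɲ/ before /t/ (alveolar) → [n]
/ɲ/ before /n/ (alveolar) → [n]
/m/ before /g/ (velar) → [ŋ]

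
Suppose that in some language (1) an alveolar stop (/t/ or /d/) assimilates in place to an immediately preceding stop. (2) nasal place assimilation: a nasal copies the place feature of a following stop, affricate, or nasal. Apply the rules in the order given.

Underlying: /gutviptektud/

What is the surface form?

[gutvippekkud]

Rule 1: /t/ after /p/ (labial) → [p]
Rule 1: /t/ after /k/ (velar) → [k]
After rule 1: gutvippekkud
Rule 2: no segment meets the rule's conditions; no change.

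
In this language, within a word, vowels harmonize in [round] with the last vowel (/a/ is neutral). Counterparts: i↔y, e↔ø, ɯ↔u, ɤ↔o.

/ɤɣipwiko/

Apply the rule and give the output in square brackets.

[oɣypwyko]

/ɤ/ harmonizes with /o/ ([+round]) → [o]
/i/ harmonizes with /o/ ([+round]) → [y]
/i/ harmonizes with /o/ ([+round]) → [y]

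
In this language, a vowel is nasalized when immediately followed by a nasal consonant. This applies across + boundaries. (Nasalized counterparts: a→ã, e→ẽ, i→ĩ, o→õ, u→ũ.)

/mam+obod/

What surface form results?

/a/ before nasal /m/ → [ã]

[mãm+obod]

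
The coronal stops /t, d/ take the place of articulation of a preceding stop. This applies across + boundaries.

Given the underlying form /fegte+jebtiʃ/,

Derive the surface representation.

[fegke+jebpiʃ]

/t/ after /g/ (velar) → [k]
/t/ after /b/ (labial) → [p]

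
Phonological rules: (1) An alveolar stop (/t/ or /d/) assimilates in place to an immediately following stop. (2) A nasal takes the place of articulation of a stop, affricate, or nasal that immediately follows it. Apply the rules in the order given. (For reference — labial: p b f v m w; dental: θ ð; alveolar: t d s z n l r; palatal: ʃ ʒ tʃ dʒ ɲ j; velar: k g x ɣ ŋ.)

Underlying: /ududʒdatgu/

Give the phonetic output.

[ududʒdakgu]

Rule 1: /t/ before /g/ (velar) → [k]
After rule 1: ududʒdakgu
Rule 2: no segment meets the rule's conditions; no change.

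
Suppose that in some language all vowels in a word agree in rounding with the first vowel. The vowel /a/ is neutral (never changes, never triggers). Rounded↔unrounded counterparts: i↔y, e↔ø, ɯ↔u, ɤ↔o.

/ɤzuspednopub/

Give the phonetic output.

/u/ harmonizes with /ɤ/ ([-round]) → [ɯ]
/o/ harmonizes with /ɤ/ ([-round]) → [ɤ]
/u/ harmonizes with /ɤ/ ([-round]) → [ɯ]

[ɤzɯspednɤpɯb]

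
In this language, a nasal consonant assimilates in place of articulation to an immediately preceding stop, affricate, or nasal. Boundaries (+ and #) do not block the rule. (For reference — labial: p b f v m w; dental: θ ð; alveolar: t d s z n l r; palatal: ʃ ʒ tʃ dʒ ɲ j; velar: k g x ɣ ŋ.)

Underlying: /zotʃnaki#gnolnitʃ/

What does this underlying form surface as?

[zotʃɲaki#gŋolnitʃ]

/n/ after /tʃ/ (palatal) → [ɲ]
/n/ after /g/ (velar) → [ŋ]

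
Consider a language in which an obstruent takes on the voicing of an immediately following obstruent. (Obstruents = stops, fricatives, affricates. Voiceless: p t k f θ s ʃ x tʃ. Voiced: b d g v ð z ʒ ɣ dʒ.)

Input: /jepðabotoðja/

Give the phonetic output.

[jebðabotoðja]

/p/ before /ð/ (voiced) → [b]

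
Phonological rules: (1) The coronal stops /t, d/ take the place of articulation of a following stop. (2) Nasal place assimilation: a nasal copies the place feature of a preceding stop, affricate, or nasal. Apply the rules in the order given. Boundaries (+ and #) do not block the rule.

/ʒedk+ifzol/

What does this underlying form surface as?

Rule 1: /d/ before /k/ (velar) → [g]
After rule 1: ʒegk+ifzol
Rule 2: no segment meets the rule's conditions; no change.

[ʒegk+ifzol]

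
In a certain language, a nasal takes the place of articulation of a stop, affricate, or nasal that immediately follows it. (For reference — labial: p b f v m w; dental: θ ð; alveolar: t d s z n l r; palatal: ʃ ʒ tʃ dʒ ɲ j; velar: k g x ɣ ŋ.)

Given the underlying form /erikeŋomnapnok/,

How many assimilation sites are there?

1

/m/ before /n/ (alveolar) → [n]
1 segment changes.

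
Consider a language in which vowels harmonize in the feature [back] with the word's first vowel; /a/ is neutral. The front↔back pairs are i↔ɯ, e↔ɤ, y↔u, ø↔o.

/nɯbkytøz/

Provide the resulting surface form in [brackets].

/y/ harmonizes with /ɯ/ ([+back]) → [u]
/ø/ harmonizes with /ɯ/ ([+back]) → [o]

[nɯbkutoz]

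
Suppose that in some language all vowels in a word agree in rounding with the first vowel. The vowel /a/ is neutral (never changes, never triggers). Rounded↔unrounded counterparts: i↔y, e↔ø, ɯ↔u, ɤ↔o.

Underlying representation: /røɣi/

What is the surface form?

/i/ harmonizes with /ø/ ([+round]) → [y]

[røɣy]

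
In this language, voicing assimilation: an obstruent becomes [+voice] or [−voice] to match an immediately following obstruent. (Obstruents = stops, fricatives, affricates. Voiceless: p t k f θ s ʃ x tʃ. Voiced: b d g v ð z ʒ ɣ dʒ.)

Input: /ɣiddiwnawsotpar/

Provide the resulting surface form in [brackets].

[ɣiddiwnawsotpar]

no segment meets the rule's conditions; no change.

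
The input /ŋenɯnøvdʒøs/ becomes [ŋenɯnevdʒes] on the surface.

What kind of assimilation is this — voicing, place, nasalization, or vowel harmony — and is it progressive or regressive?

/ø/→[e] /ø/→[e].
Vowels agree with the first vowel, so the harmony is progressive.

vowel harmony, progressive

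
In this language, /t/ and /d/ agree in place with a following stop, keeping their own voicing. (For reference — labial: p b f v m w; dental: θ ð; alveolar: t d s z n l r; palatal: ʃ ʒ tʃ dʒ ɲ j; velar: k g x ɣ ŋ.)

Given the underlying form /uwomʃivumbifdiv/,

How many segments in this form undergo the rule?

No segment meets the rule's conditions.

0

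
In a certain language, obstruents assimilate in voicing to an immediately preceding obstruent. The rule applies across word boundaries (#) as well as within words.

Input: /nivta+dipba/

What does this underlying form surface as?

/t/ after /v/ (voiced) → [d]
/b/ after /p/ (voiceless) → [p]

[nivda+dippa]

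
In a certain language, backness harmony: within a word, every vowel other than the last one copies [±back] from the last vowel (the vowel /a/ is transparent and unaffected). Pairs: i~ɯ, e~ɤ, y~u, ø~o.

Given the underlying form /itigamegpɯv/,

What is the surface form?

[ɯtɯgamɤgpɯv]

/i/ harmonizes with /ɯ/ ([+back]) → [ɯ]
/i/ harmonizes with /ɯ/ ([+back]) → [ɯ]
/e/ harmonizes with /ɯ/ ([+back]) → [ɤ]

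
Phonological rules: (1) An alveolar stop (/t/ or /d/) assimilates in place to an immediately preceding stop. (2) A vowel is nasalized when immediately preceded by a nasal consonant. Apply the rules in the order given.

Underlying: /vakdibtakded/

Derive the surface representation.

Rule 1: /d/ after /k/ (velar) → [g]
Rule 1: /t/ after /b/ (labial) → [p]
Rule 1: /d/ after /k/ (velar) → [g]
After rule 1: vakgibpakged
Rule 2: no segment meets the rule's conditions; no change.

[vakgibpakged]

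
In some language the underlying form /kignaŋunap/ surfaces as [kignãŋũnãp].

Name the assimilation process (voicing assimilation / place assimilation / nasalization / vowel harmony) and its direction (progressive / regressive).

nasalization, progressive

/a/→[ã] /u/→[ũ] /a/→[ã].
Each target copies a feature from the preceding segment, so the direction is progressive.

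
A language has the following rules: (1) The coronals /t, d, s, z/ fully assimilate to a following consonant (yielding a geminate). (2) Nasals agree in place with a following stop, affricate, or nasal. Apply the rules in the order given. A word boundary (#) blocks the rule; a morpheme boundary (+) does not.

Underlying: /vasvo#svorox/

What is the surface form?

Rule 1: /s/ before /v/ → [v] (total assimilation)
Rule 1: /s/ before /v/ → [v] (total assimilation)
After rule 1: vavvo#vvorox
Rule 2: no segment meets the rule's conditions; no change.

[vavvo#vvorox]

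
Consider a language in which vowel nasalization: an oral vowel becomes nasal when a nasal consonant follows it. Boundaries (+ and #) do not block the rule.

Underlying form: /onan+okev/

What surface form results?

/o/ before nasal /n/ → [õ]
/a/ before nasal /n/ → [ã]

[õnãn+okev]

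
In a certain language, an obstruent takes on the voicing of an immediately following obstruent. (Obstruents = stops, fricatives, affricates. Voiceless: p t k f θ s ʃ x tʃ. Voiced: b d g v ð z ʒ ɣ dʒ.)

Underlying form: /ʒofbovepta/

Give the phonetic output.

/f/ before /b/ (voiced) → [v]

[ʒovbovepta]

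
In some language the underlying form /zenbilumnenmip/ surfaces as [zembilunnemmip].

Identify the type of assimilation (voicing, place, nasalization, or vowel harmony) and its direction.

/n/→[m] /m/→[n] /n/→[m].
Each target copies a feature from the following segment, so the direction is regressive.

place assimilation, regressive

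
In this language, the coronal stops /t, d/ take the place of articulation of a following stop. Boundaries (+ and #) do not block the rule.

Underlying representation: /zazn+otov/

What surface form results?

no segment meets the rule's conditions; no change.

[zazn+otov]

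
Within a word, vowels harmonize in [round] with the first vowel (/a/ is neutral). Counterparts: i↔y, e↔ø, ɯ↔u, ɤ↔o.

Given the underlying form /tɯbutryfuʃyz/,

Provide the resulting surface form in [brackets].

/u/ harmonizes with /ɯ/ ([-round]) → [ɯ]
/y/ harmonizes with /ɯ/ ([-round]) → [i]
/u/ harmonizes with /ɯ/ ([-round]) → [ɯ]
/y/ harmonizes with /ɯ/ ([-round]) → [i]

[tɯbɯtrifɯʃiz]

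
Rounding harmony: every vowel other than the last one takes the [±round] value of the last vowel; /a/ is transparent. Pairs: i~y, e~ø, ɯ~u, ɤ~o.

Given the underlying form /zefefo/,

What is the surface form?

[zøføfo]

/e/ harmonizes with /o/ ([+round]) → [ø]
/e/ harmonizes with /o/ ([+round]) → [ø]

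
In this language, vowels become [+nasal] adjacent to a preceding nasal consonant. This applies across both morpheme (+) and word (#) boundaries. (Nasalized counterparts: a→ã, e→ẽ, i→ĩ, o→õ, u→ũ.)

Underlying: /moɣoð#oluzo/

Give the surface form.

[mõɣoð#oluzo]

/o/ after nasal /m/ → [õ]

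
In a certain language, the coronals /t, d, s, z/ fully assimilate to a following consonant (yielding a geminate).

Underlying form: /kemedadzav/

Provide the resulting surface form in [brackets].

/d/ before /z/ → [z] (total assimilation)

[kemedazzav]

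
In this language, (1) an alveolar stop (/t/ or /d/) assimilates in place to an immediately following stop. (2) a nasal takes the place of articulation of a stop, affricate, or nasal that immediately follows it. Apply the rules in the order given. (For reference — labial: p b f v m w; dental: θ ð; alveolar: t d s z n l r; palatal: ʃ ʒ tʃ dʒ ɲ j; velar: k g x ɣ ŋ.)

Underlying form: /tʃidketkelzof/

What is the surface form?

Rule 1: /d/ before /k/ (velar) → [g]
Rule 1: /t/ before /k/ (velar) → [k]
After rule 1: tʃigkekkelzof
Rule 2: no segment meets the rule's conditions; no change.

[tʃigkekkelzof]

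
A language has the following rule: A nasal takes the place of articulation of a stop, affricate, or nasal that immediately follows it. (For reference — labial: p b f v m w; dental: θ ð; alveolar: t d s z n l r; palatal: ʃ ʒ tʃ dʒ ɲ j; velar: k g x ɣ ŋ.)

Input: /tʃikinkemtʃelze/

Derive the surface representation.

/n/ before /k/ (velar) → [ŋ]
/m/ before /tʃ/ (palatal) → [ɲ]

[tʃikiŋkeɲtʃelze]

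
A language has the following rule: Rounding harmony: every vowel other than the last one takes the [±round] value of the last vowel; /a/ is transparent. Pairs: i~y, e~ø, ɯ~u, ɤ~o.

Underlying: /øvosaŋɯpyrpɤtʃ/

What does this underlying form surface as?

/ø/ harmonizes with /ɤ/ ([-round]) → [e]
/o/ harmonizes with /ɤ/ ([-round]) → [ɤ]
/y/ harmonizes with /ɤ/ ([-round]) → [i]

[evɤsaŋɯpirpɤtʃ]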